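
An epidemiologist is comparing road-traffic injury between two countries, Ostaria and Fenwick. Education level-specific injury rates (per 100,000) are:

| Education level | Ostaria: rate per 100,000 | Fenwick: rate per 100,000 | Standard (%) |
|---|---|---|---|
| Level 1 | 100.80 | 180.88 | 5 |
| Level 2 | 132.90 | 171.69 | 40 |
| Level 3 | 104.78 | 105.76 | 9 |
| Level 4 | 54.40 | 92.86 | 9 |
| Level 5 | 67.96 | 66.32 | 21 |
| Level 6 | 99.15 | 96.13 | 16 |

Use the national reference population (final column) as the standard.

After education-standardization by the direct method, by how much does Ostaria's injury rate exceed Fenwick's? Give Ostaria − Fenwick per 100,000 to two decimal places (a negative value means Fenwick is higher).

-22.24

Standard weights: 0.05, 0.40, 0.09, 0.09, 0.21, 0.16.
Ostaria: 0.0500×100.80 + 0.4000×132.90 + 0.0900×104.78 + 0.0900×54.40 + 0.2100×67.96 + 0.1600×99.15 = 102.6618 per 100,000.
Fenwick: 0.0500×180.88 + 0.4000×171.69 + 0.0900×105.76 + 0.0900×92.86 + 0.2100×66.32 + 0.1600×96.13 = 124.9038 per 100,000.
Difference = 102.6618 − 124.9038 = -22.2420.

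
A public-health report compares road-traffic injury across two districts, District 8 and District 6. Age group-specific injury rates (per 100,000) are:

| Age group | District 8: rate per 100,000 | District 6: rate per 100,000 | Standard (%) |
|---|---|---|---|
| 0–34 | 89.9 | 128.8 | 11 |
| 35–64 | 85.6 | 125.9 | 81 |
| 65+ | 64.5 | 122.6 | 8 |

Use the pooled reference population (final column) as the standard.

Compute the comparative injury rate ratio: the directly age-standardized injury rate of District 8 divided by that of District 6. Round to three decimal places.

Standard weights: 0.11, 0.81, 0.08.
District 8: 0.1100×89.9 + 0.8100×85.6 + 0.0800×64.5 = 84.3850 per 100,000.
District 6: 0.1100×128.8 + 0.8100×125.9 + 0.0800×122.6 = 125.9550 per 100,000.
Ratio = 84.3850 ÷ 125.9550 = 0.66996.

0.670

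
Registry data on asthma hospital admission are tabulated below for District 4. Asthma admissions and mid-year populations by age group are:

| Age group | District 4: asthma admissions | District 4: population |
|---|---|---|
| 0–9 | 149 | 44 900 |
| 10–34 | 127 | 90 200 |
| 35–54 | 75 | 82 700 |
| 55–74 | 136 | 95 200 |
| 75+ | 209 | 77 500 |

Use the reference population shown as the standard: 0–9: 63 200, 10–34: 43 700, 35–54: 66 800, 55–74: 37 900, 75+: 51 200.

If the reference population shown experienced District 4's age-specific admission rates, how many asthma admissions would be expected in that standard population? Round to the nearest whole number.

524

Age-specific rates per 10 000 for District 4: 33.18, 14.08, 9.07, 14.29, 26.97.
Expected asthma admissions = Σ (standard pop × age-specific rate ÷ 10 000)
= 63 200×33.18/10 000 + 43 700×14.08/10 000 + 66 800×9.07/10 000 + 37 900×14.29/10 000 + 51 200×26.97/10 000
= 209.73 + 61.53 + 60.58 + 54.14 + 138.07 = 524.06.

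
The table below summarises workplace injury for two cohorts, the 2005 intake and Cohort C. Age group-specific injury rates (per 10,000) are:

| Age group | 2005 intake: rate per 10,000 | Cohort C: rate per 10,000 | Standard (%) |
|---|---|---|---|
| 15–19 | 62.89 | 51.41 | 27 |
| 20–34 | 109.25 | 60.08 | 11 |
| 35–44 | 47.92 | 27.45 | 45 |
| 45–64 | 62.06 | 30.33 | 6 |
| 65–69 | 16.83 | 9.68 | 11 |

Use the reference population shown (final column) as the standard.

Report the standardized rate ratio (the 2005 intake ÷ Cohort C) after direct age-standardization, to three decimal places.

Standard weights: 0.27, 0.11, 0.45, 0.06, 0.11.
The 2005 intake: 0.2700×62.89 + 0.1100×109.25 + 0.4500×47.92 + 0.0600×62.06 + 0.1100×16.83 = 56.1367 per 10,000.
Cohort C: 0.2700×51.41 + 0.1100×60.08 + 0.4500×27.45 + 0.0600×30.33 + 0.1100×9.68 = 35.7266 per 10,000.
Ratio = 56.1367 ÷ 35.7266 = 1.57129.

1.571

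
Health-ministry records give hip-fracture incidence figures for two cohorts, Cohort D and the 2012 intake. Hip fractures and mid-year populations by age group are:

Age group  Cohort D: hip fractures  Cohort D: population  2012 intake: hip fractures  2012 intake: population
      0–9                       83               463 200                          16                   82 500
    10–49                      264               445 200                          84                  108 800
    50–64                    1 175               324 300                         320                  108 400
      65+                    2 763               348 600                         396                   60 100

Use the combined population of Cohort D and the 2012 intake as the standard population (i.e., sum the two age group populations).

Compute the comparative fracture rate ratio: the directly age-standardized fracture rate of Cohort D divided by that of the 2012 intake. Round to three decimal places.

1.162

Age-specific rates per 100 000 for Cohort D: 17.92, 59.30, 362.32, 792.60.
For the 2012 intake: 19.39, 77.21, 295.20, 658.90.
Combined standard total = 1 941 100; weights = 0.2811, 0.2854, 0.2229, 0.2106.
Cohort D: 0.2811×17.92 + 0.2854×59.30 + 0.2229×362.32 + 0.2106×792.60 = 269.6103 per 100 000.
The 2012 intake: 0.2811×19.39 + 0.2854×77.21 + 0.2229×295.20 + 0.2106×658.90 = 232.0245 per 100 000.
Ratio = 269.6103 ÷ 232.0245 = 1.16199.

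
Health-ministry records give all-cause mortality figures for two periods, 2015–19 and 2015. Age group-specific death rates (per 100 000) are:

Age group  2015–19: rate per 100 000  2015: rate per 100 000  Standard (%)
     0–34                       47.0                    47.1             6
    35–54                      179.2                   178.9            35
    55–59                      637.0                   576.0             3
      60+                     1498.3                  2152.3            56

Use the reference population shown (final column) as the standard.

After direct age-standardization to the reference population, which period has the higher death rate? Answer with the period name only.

Standard weights: 0.06, 0.35, 0.03, 0.56.
2015–19: 0.0600×47.0 + 0.3500×179.2 + 0.0300×637.0 + 0.5600×1498.3 = 923.6980 per 100 000.
2015: 0.0600×47.1 + 0.3500×178.9 + 0.0300×576.0 + 0.5600×2152.3 = 1288.0090 per 100 000.

2015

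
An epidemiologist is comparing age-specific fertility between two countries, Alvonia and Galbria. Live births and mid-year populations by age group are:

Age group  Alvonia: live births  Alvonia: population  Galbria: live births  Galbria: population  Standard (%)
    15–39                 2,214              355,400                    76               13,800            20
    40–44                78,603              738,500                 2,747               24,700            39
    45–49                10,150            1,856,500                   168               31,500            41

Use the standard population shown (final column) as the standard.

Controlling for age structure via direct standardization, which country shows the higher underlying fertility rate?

Galbria

Age-specific rates per 1,000 for Alvonia: 6.230, 106.436, 5.467.
For Galbria: 5.507, 111.215, 5.333.
Standard weights: 0.20, 0.39, 0.41.
Alvonia: 0.2000×6.230 + 0.3900×106.436 + 0.4100×5.467 = 44.9976 per 1,000.
Galbria: 0.2000×5.507 + 0.3900×111.215 + 0.4100×5.333 = 46.6618 per 1,000.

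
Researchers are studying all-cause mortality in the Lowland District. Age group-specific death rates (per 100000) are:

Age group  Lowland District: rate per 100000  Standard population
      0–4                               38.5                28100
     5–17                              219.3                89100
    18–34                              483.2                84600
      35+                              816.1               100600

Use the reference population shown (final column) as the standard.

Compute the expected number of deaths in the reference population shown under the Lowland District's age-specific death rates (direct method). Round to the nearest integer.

1436

Expected deaths = Σ (standard pop × age-specific rate ÷ 100000)
= 28100×38.5/100000 + 89100×219.3/100000 + 84600×483.2/100000 + 100600×816.1/100000
= 10.82 + 195.40 + 408.79 + 821.00 = 1436.00.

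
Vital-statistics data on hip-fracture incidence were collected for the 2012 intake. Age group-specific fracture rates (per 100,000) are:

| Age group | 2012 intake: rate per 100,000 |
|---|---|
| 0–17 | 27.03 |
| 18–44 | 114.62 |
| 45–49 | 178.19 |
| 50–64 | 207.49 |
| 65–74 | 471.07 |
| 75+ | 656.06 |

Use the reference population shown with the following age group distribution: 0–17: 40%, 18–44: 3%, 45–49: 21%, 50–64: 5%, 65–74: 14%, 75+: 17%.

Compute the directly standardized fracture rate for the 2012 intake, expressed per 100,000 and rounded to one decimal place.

Standard weights: 0.40, 0.03, 0.21, 0.05, 0.14, 0.17.
Standardized rate: 0.4000×27.03 + 0.0300×114.62 + 0.2100×178.19 + 0.0500×207.49 + 0.1400×471.07 + 0.1700×656.06 = 239.5250 per 100,000.

239.5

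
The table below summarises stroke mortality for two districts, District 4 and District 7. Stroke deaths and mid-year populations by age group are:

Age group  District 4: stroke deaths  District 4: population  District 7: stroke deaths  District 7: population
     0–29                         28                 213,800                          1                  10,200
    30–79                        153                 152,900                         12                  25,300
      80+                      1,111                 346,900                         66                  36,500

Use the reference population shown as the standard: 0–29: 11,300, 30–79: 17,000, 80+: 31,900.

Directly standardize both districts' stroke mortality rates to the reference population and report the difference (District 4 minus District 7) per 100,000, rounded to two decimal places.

Age-specific rates per 100,000 for District 4: 13.10, 100.07, 320.27.
For District 7: 9.80, 47.43, 180.82.
Standard total = 60,200; weights = 0.1877, 0.2824, 0.5299.
District 4: 0.1877×13.10 + 0.2824×100.07 + 0.5299×320.27 = 200.4246 per 100,000.
District 7: 0.1877×9.80 + 0.2824×47.43 + 0.5299×180.82 = 111.0520 per 100,000.
Difference = 200.4246 − 111.0520 = 89.3726.

89.37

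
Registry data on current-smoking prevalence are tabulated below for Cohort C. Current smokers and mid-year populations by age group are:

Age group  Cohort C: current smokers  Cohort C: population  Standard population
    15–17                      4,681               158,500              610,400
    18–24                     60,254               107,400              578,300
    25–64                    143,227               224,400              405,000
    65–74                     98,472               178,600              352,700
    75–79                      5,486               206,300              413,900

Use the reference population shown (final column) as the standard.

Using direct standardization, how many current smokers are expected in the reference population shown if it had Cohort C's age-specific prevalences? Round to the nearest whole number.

806435

Age-specific rates per 1,000 for Cohort C: 29.533, 561.024, 638.266, 551.355, 26.592.
Expected current smokers = Σ (standard pop × age-specific rate ÷ 1,000)
= 610,400×29.533/1,000 + 578,300×561.024/1,000 + 405,000×638.266/1,000 + 352,700×551.355/1,000 + 413,900×26.592/1,000
= 18027.02 + 324440.30 + 258497.93 + 194462.90 + 11006.57 = 806434.72.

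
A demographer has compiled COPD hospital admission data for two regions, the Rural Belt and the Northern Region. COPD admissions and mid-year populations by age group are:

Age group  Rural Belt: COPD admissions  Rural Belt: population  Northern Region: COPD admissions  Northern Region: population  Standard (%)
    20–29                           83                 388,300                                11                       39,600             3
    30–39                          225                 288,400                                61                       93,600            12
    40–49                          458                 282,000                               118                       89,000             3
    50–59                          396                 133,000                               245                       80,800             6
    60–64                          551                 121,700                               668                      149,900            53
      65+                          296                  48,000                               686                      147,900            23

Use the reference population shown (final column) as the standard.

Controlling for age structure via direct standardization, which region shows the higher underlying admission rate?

Age-specific rates per 10,000 for the Rural Belt: 2.14, 7.80, 16.24, 29.77, 45.28, 61.67.
For the Northern Region: 2.78, 6.52, 13.26, 30.32, 44.56, 46.38.
Standard weights: 0.03, 0.12, 0.03, 0.06, 0.53, 0.23.
The Rural Belt: 0.0300×2.14 + 0.1200×7.80 + 0.0300×16.24 + 0.0600×29.77 + 0.5300×45.28 + 0.2300×61.67 = 41.4533 per 10,000.
The Northern Region: 0.0300×2.78 + 0.1200×6.52 + 0.0300×13.26 + 0.0600×30.32 + 0.5300×44.56 + 0.2300×46.38 = 37.3689 per 10,000.
The crude rates (15.93 vs 29.78) would put the Northern Region higher, but that reflects its age composition; once standardized to a common age structure, the Rural Belt has the higher underlying rate.

Rural Belt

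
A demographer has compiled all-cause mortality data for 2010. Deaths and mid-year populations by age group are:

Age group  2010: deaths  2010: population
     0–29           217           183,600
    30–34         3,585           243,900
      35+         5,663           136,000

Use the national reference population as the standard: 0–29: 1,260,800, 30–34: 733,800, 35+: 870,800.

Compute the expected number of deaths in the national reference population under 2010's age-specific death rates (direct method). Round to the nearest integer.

48536

Age-specific rates per 100,000 for 2010: 118.19, 1469.86, 4163.97.
Expected deaths = Σ (standard pop × age-specific rate ÷ 100,000)
= 1,260,800×118.19/100,000 + 733,800×1469.86/100,000 + 870,800×4163.97/100,000
= 1490.16 + 10785.87 + 36259.86 = 48535.88.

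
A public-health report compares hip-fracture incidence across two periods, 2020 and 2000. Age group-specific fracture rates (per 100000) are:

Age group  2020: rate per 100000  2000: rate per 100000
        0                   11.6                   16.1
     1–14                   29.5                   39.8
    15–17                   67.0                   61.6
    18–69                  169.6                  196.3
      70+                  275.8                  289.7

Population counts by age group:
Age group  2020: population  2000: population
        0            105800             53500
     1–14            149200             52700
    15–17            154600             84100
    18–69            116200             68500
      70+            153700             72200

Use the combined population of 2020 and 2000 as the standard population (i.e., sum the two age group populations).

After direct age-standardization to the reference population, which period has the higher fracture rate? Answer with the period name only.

2000

Combined standard total = 1010500; weights = 0.1576, 0.1998, 0.2362, 0.1828, 0.2236.
2020: 0.1576×11.6 + 0.1998×29.5 + 0.2362×67.0 + 0.1828×169.6 + 0.2236×275.8 = 116.2050 per 100000.
2000: 0.1576×16.1 + 0.1998×39.8 + 0.2362×61.6 + 0.1828×196.3 + 0.2236×289.7 = 125.6844 per 100000.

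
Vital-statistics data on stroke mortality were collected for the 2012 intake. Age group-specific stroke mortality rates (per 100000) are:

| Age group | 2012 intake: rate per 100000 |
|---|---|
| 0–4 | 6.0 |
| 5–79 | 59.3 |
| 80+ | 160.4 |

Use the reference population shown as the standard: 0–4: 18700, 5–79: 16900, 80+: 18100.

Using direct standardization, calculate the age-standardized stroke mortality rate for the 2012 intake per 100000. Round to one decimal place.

74.8

Standard total = 53700; weights = 0.3482, 0.3147, 0.3371.
Standardized rate: 0.3482×6.0 + 0.3147×59.3 + 0.3371×160.4 = 74.8158 per 100000.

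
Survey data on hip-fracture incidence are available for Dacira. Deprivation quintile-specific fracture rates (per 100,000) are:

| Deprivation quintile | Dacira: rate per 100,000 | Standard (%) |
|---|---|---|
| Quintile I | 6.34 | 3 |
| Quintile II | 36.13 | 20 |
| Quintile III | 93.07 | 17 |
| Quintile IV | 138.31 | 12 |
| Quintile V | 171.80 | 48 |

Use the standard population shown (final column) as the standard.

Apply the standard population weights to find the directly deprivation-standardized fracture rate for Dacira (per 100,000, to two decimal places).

122.30

Standard weights: 0.03, 0.20, 0.17, 0.12, 0.48.
Standardized rate: 0.0300×6.34 + 0.2000×36.13 + 0.1700×93.07 + 0.1200×138.31 + 0.4800×171.80 = 122.2993 per 100,000.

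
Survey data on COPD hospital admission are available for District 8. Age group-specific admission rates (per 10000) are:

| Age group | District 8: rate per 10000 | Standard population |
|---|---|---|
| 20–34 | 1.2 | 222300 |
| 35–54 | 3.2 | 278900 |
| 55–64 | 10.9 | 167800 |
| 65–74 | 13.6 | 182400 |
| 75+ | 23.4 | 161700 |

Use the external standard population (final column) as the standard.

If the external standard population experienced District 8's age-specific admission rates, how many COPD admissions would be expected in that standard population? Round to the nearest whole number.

Expected COPD admissions = Σ (standard pop × age-specific rate ÷ 10000)
= 222300×1.2/10000 + 278900×3.2/10000 + 167800×10.9/10000 + 182400×13.6/10000 + 161700×23.4/10000
= 26.68 + 89.25 + 182.90 + 248.06 + 378.38 = 925.27.

925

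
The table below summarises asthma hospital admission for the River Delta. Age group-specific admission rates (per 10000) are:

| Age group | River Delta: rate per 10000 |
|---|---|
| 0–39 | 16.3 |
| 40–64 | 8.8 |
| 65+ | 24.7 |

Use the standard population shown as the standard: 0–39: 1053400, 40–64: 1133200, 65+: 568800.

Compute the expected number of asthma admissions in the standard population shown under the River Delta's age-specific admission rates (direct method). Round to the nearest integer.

4119

Expected asthma admissions = Σ (standard pop × age-specific rate ÷ 10000)
= 1053400×16.3/10000 + 1133200×8.8/10000 + 568800×24.7/10000
= 1717.04 + 997.22 + 1404.94 = 4119.19.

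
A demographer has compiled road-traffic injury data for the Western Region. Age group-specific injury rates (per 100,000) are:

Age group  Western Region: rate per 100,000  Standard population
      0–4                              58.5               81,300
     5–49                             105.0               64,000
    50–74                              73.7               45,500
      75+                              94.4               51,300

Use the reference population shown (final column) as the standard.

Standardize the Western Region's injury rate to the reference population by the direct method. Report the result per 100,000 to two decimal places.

Standard total = 242,100; weights = 0.3358, 0.2644, 0.1879, 0.2119.
Standardized rate: 0.3358×58.5 + 0.2644×105.0 + 0.1879×73.7 + 0.2119×94.4 = 81.2562 per 100,000.

81.26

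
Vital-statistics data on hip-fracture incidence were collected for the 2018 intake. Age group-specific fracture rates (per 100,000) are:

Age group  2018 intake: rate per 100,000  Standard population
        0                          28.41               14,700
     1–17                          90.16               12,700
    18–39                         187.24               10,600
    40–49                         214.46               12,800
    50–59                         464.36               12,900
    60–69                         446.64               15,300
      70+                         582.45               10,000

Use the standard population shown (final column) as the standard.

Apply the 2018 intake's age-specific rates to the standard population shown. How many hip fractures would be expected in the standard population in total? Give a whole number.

249

Expected hip fractures = Σ (standard pop × age-specific rate ÷ 100,000)
= 14,700×28.41/100,000 + 12,700×90.16/100,000 + 10,600×187.24/100,000 + 12,800×214.46/100,000 + 12,900×464.36/100,000 + 15,300×446.64/100,000 + 10,000×582.45/100,000
= 4.18 + 11.45 + 19.85 + 27.45 + 59.90 + 68.34 + 58.24 = 249.41.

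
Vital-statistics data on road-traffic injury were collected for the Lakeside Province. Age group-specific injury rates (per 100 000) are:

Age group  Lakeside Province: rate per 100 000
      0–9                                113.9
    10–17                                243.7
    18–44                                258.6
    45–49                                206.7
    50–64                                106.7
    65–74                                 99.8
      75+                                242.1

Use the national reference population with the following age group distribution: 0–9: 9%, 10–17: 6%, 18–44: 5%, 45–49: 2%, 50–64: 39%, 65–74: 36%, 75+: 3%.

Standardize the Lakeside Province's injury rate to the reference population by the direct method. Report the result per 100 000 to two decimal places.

126.74

Standard weights: 0.09, 0.06, 0.05, 0.02, 0.39, 0.36, 0.03.
Standardized rate: 0.0900×113.9 + 0.0600×243.7 + 0.0500×258.6 + 0.0200×206.7 + 0.3900×106.7 + 0.3600×99.8 + 0.0300×242.1 = 126.7410 per 100 000.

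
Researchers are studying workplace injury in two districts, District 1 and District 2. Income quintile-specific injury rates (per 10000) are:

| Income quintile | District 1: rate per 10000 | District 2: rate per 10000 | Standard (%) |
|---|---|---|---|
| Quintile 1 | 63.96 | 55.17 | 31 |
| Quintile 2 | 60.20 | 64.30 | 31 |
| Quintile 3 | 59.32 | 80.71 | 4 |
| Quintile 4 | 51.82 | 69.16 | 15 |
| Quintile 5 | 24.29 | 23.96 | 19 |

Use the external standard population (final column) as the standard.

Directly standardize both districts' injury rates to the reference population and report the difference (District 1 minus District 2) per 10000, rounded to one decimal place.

-1.9

Standard weights: 0.31, 0.31, 0.04, 0.15, 0.19.
District 1: 0.3100×63.96 + 0.3100×60.20 + 0.0400×59.32 + 0.1500×51.82 + 0.1900×24.29 = 53.2505 per 10000.
District 2: 0.3100×55.17 + 0.3100×64.30 + 0.0400×80.71 + 0.1500×69.16 + 0.1900×23.96 = 55.1905 per 10000.
Difference = 53.2505 − 55.1905 = -1.9400.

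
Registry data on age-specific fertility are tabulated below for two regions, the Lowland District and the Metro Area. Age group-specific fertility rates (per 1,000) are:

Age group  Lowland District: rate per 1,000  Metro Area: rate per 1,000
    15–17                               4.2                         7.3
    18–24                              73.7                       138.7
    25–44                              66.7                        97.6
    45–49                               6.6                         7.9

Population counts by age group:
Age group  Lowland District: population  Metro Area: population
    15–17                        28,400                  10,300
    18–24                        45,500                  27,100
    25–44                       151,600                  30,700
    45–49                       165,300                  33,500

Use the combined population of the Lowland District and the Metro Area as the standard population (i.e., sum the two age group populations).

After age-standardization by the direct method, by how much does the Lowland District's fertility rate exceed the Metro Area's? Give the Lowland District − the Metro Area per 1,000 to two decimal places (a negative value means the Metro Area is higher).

Combined standard total = 492,400; weights = 0.0786, 0.1474, 0.3702, 0.4037.
The Lowland District: 0.0786×4.2 + 0.1474×73.7 + 0.3702×66.7 + 0.4037×6.6 = 38.5553 per 1,000.
The Metro Area: 0.0786×7.3 + 0.1474×138.7 + 0.3702×97.6 + 0.4037×7.9 = 60.3475 per 1,000.
Difference = 38.5553 − 60.3475 = -21.7922.

-21.79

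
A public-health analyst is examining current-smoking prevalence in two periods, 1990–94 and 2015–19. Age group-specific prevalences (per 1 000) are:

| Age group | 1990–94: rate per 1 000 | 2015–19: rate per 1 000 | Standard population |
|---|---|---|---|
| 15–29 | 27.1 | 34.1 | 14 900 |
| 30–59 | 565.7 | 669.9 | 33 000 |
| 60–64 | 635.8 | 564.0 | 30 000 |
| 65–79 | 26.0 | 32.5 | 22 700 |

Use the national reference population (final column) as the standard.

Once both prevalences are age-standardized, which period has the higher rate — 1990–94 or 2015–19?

Standard total = 100 600; weights = 0.1481, 0.3280, 0.2982, 0.2256.
1990–94: 0.1481×27.1 + 0.3280×565.7 + 0.2982×635.8 + 0.2256×26.0 = 385.0506 per 1 000.
2015–19: 0.1481×34.1 + 0.3280×669.9 + 0.2982×564.0 + 0.2256×32.5 = 400.3235 per 1 000.

2015–19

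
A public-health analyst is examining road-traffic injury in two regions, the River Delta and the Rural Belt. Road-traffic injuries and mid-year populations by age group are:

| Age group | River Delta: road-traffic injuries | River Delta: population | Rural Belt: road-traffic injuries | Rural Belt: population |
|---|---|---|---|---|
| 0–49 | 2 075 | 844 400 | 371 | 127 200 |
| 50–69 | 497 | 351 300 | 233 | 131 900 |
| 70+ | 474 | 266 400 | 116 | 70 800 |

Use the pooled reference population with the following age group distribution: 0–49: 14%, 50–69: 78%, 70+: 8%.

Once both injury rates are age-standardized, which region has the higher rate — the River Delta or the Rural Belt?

Rural Belt

Age-specific rates per 100 000 for the River Delta: 245.74, 141.47, 177.93.
For the Rural Belt: 291.67, 176.65, 163.84.
Standard weights: 0.14, 0.78, 0.08.
The River Delta: 0.1400×245.74 + 0.7800×141.47 + 0.0800×177.93 = 158.9875 per 100 000.
The Rural Belt: 0.1400×291.67 + 0.7800×176.65 + 0.0800×163.84 = 191.7269 per 100 000.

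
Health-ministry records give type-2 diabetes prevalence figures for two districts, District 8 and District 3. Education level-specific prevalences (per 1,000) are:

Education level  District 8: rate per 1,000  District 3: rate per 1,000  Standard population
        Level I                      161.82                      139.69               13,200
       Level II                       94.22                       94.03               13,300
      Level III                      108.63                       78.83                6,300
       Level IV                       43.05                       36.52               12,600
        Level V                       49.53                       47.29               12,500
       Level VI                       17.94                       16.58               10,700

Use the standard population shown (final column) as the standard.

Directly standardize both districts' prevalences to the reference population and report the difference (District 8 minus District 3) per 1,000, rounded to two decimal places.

8.85

Standard total = 68,600; weights = 0.1924, 0.1939, 0.0918, 0.1837, 0.1822, 0.1560.
District 8: 0.1924×161.82 + 0.1939×94.22 + 0.0918×108.63 + 0.1837×43.05 + 0.1822×49.53 + 0.1560×17.94 = 79.1113 per 1,000.
District 3: 0.1924×139.69 + 0.1939×94.03 + 0.0918×78.83 + 0.1837×36.52 + 0.1822×47.29 + 0.1560×16.58 = 70.2598 per 1,000.
Difference = 79.1113 − 70.2598 = 8.8515.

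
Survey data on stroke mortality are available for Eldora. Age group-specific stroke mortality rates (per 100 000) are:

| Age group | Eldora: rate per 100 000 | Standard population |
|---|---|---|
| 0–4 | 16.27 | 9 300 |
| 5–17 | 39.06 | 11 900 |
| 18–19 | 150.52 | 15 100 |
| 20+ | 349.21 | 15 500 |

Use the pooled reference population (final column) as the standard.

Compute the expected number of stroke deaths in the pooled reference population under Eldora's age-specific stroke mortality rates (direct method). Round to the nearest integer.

Expected stroke deaths = Σ (standard pop × age-specific rate ÷ 100 000)
= 9 300×16.27/100 000 + 11 900×39.06/100 000 + 15 100×150.52/100 000 + 15 500×349.21/100 000
= 1.51 + 4.65 + 22.73 + 54.13 = 83.02.

83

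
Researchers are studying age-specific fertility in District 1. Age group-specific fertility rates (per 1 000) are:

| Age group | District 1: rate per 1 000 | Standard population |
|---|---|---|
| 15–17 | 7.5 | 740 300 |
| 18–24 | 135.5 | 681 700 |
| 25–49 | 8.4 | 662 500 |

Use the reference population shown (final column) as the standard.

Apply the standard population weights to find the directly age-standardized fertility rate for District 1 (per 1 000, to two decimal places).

49.65

Standard total = 2 084 500; weights = 0.3551, 0.3270, 0.3178.
Standardized rate: 0.3551×7.5 + 0.3270×135.5 + 0.3178×8.4 = 49.6462 per 1 000.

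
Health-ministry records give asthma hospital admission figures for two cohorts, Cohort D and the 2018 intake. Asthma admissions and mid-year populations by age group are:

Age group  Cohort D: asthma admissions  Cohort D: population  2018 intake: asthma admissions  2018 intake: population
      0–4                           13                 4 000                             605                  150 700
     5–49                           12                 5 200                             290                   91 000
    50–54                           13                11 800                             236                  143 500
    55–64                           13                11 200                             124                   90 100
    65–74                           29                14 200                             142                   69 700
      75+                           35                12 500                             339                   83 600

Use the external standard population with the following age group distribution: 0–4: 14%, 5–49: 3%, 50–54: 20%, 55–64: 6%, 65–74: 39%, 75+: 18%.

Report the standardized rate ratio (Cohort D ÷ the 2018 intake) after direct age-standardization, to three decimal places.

0.815

Age-specific rates per 10 000 for Cohort D: 32.50, 23.08, 11.02, 11.61, 20.42, 28.00.
For the 2018 intake: 40.15, 31.87, 16.45, 13.76, 20.37, 40.55.
Standard weights: 0.14, 0.03, 0.20, 0.06, 0.39, 0.18.
Cohort D: 0.1400×32.50 + 0.0300×23.08 + 0.2000×11.02 + 0.0600×11.61 + 0.3900×20.42 + 0.1800×28.00 = 21.1469 per 10 000.
The 2018 intake: 0.1400×40.15 + 0.0300×31.87 + 0.2000×16.45 + 0.0600×13.76 + 0.3900×20.37 + 0.1800×40.55 = 25.9360 per 10 000.
Ratio = 21.1469 ÷ 25.9360 = 0.81535.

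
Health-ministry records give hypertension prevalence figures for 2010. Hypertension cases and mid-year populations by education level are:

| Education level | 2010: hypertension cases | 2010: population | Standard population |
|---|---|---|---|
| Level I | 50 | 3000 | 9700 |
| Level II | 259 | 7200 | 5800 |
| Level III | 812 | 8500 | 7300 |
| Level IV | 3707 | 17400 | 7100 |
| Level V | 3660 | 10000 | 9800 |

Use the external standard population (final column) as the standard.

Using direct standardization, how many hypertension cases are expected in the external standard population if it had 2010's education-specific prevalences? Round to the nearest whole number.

6167

Education-specific rates per 1000 for 2010: 16.667, 35.972, 95.529, 213.046, 366.000.
Expected hypertension cases = Σ (standard pop × education-specific rate ÷ 1000)
= 9700×16.667/1000 + 5800×35.972/1000 + 7300×95.529/1000 + 7100×213.046/1000 + 9800×366.000/1000
= 161.67 + 208.64 + 697.36 + 1512.63 + 3586.80 = 6167.10.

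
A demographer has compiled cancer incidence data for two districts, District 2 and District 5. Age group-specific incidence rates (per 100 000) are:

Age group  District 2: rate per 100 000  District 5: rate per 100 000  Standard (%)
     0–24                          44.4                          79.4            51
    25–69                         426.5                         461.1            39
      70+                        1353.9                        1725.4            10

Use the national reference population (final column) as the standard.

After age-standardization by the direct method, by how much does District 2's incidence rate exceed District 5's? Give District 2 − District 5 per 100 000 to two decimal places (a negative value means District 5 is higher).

Standard weights: 0.51, 0.39, 0.10.
District 2: 0.5100×44.4 + 0.3900×426.5 + 0.1000×1353.9 = 324.3690 per 100 000.
District 5: 0.5100×79.4 + 0.3900×461.1 + 0.1000×1725.4 = 392.8630 per 100 000.
Difference = 324.3690 − 392.8630 = -68.4940.

-68.49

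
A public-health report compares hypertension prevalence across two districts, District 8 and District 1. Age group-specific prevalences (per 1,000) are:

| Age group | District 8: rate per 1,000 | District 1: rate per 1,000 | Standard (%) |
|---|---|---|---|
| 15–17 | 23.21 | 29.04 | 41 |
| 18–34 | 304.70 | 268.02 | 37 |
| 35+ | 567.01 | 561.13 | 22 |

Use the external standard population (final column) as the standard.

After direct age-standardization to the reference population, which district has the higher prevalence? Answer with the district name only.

Standard weights: 0.41, 0.37, 0.22.
District 8: 0.4100×23.21 + 0.3700×304.70 + 0.2200×567.01 = 246.9973 per 1,000.
District 1: 0.4100×29.04 + 0.3700×268.02 + 0.2200×561.13 = 234.5224 per 1,000.

District 8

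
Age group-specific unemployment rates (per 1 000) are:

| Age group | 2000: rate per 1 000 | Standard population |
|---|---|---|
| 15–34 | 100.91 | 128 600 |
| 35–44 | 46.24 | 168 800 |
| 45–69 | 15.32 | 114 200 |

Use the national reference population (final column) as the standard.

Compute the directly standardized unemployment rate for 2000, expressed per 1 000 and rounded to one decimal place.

54.7

Standard total = 411 600; weights = 0.3124, 0.4101, 0.2775.
Standardized rate: 0.3124×100.91 + 0.4101×46.24 + 0.2775×15.32 = 54.7422 per 1 000.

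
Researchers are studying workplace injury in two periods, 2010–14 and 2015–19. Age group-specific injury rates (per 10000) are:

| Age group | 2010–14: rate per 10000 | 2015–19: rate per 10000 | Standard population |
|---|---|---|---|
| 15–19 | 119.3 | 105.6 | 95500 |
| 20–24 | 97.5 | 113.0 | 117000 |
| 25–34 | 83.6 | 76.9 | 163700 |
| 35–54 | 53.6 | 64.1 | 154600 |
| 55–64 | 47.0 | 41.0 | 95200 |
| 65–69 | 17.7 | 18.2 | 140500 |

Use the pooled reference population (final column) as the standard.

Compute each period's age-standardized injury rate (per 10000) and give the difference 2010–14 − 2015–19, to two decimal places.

Standard total = 766500; weights = 0.1246, 0.1526, 0.2136, 0.2017, 0.1242, 0.1833.
2010–14: 0.1246×119.3 + 0.1526×97.5 + 0.2136×83.6 + 0.2017×53.6 + 0.1242×47.0 + 0.1833×17.7 = 67.4935 per 10000.
2015–19: 0.1246×105.6 + 0.1526×113.0 + 0.2136×76.9 + 0.2017×64.1 + 0.1242×41.0 + 0.1833×18.2 = 68.1859 per 10000.
Difference = 67.4935 − 68.1859 = -0.6924.

-0.69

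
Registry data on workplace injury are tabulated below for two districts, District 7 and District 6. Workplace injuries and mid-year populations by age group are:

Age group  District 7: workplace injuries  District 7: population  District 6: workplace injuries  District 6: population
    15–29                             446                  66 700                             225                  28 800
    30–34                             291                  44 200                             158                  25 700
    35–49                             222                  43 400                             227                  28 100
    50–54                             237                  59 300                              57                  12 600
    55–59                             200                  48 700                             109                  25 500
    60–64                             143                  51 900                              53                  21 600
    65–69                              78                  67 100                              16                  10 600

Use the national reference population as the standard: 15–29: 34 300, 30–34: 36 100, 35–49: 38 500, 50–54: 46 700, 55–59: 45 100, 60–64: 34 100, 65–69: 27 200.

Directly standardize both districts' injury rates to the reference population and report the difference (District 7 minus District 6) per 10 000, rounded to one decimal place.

-6.4

Age-specific rates per 10 000 for District 7: 66.87, 65.84, 51.15, 39.97, 41.07, 27.55, 11.62.
For District 6: 78.12, 61.48, 80.78, 45.24, 42.75, 24.54, 15.09.
Standard total = 262 000; weights = 0.1309, 0.1378, 0.1469, 0.1782, 0.1721, 0.1302, 0.1038.
District 7: 0.1309×66.87 + 0.1378×65.84 + 0.1469×51.15 + 0.1782×39.97 + 0.1721×41.07 + 0.1302×27.55 + 0.1038×11.62 = 44.3279 per 10 000.
District 6: 0.1309×78.12 + 0.1378×61.48 + 0.1469×80.78 + 0.1782×45.24 + 0.1721×42.75 + 0.1302×24.54 + 0.1038×15.09 = 50.7516 per 10 000.
Difference = 44.3279 − 50.7516 = -6.4236.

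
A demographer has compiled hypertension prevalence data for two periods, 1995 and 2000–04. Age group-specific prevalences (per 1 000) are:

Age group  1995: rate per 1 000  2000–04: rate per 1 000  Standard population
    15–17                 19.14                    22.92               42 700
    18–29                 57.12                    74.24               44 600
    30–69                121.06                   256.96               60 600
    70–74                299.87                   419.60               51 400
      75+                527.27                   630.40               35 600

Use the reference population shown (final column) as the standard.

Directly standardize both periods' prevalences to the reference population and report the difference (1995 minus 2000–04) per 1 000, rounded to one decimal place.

Standard total = 234 900; weights = 0.1818, 0.1899, 0.2580, 0.2188, 0.1516.
1995: 0.1818×19.14 + 0.1899×57.12 + 0.2580×121.06 + 0.2188×299.87 + 0.1516×527.27 = 191.0821 per 1 000.
2000–04: 0.1818×22.92 + 0.1899×74.24 + 0.2580×256.96 + 0.2188×419.60 + 0.1516×630.40 = 271.9082 per 1 000.
Difference = 191.0821 − 271.9082 = -80.8261.

-80.8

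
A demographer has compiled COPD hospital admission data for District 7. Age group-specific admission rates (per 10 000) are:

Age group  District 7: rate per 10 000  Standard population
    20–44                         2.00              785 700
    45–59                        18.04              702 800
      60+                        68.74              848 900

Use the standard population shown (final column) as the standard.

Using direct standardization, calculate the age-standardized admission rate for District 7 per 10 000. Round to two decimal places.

Standard total = 2 337 400; weights = 0.3361, 0.3007, 0.3632.
Standardized rate: 0.3361×2.00 + 0.3007×18.04 + 0.3632×68.74 = 31.0616 per 10 000.

31.06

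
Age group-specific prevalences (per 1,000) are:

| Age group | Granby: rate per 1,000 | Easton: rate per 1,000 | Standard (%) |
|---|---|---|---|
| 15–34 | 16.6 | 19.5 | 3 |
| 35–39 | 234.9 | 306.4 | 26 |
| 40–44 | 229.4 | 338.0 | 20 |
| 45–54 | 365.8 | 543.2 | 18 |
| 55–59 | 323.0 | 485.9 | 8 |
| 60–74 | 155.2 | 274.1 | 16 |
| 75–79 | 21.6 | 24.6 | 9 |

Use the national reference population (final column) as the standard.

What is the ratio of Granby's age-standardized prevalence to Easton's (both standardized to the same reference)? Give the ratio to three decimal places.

Standard weights: 0.03, 0.26, 0.20, 0.18, 0.08, 0.16, 0.09.
Granby: 0.0300×16.6 + 0.2600×234.9 + 0.2000×229.4 + 0.1800×365.8 + 0.0800×323.0 + 0.1600×155.2 + 0.0900×21.6 = 225.9120 per 1,000.
Easton: 0.0300×19.5 + 0.2600×306.4 + 0.2000×338.0 + 0.1800×543.2 + 0.0800×485.9 + 0.1600×274.1 + 0.0900×24.6 = 330.5670 per 1,000.
Ratio = 225.9120 ÷ 330.5670 = 0.68341.

0.683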